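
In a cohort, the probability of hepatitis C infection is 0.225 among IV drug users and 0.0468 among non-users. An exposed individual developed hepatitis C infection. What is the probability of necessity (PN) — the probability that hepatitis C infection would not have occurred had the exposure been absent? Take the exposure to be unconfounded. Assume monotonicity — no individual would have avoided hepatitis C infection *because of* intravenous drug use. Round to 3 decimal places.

PN ≈ 0.792

Let p₁ = 0.225, p₀ = 0.0468.
Under exogeneity and monotonicity, PN = (p₁ − p₀) / p₁.
PN = (0.225 − 0.0468) / 0.225 = 0.1782 / 0.225 ≈ 0.7920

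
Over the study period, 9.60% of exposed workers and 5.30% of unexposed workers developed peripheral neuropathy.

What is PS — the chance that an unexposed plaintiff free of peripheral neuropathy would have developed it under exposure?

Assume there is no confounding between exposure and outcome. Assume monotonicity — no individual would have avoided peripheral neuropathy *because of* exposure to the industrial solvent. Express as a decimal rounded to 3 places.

p₁ = 0.096, p₀ = 0.053.
Under exogeneity and monotonicity, PS = (p₁ − p₀) / (1 − p₀).
PS = (0.096 − 0.053) / (1 − 0.053) = 0.043 / 0.947 ≈ 0.0454

PS ≈ 0.045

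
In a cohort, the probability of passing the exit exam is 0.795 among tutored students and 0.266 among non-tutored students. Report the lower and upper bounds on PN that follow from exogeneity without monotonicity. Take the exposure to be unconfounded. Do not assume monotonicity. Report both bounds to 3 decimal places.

0.665 ≤ PN ≤ 0.923

Let p₁ = 0.795, p₀ = 0.266.
Under exogeneity alone the bounds on PN are max{0,(p₁−p₀)/p₁} ≤ PN ≤ min{1,(1−p₀)/p₁}.
  lower = (p₁ − p₀)/p₁ = 0.529 / 0.795 ≈ 0.6654
  upper = min{1, (1 − p₀)/p₁} = 0.734 / 0.795 ≈ 0.9233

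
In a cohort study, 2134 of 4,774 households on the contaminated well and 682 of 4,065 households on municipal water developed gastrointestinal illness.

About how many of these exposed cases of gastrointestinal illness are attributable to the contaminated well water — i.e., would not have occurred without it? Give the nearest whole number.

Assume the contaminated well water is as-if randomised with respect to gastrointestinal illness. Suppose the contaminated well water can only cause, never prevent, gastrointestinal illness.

about 1333 cases

p₁ = P(outcome | exposed) = 2134/4774 = 0.447
p₀ = P(outcome | unexposed) = 682/4065 = 0.16777
PN = (p₁ − p₀)/p₁ = (0.447 − 0.16777) / 0.447 ≈ 0.62467.
Attributable cases ≈ PN × (exposed cases) = 0.62467 × 2134 ≈ 1333.05.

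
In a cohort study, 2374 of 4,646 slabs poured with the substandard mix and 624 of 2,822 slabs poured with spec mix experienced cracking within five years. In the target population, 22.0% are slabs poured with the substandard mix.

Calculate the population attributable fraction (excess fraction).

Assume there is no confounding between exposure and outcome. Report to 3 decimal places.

PAF ≈ 0.224

p₁ = P(outcome | exposed) = 2374/4646 = 0.51098
p₀ = P(outcome | unexposed) = 624/2822 = 0.22112
Overall risk P(Y=1) = π·p₁ + (1−π)·p₀ = 0.22×0.51098 + 0.78×0.22112 = 0.28489.
Under exogeneity, PAF = [P(Y=1) − p₀] / P(Y=1).
PAF = (0.28489 − 0.22112) / 0.28489 ≈ 0.2238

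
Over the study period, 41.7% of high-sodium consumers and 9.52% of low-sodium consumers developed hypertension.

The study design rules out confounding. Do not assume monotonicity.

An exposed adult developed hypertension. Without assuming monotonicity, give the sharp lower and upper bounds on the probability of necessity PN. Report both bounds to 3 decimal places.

p₁ = 0.417, p₀ = 0.0952.
Under exogeneity alone the bounds on PN are max{0,(p₁−p₀)/p₁} ≤ PN ≤ min{1,(1−p₀)/p₁}.
  lower = (p₁ − p₀)/p₁ = 0.3218 / 0.417 ≈ 0.7717
  upper = min{1, (1 − p₀)/p₁} = 0.9048 / 0.417 ≈ 2.1698 → capped at 1

0.772 ≤ PN ≤ 1.000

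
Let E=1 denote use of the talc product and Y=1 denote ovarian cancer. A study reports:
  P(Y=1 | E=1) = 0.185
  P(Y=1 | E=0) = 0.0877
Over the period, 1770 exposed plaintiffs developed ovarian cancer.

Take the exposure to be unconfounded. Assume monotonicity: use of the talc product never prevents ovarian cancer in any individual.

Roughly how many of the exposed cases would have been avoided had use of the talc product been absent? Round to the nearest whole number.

about 931 cases

Let p₁ = 0.185, p₀ = 0.0877.
PN = (p₁ − p₀)/p₁ = (0.185 − 0.0877) / 0.185 ≈ 0.52595.
Attributable cases ≈ PN × (exposed cases) = 0.52595 × 1770 ≈ 930.92.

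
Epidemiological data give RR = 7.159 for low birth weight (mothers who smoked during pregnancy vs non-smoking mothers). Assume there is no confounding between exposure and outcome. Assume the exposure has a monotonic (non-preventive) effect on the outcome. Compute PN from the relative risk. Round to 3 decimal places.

Under exogeneity and monotonicity, PN = (RR − 1) / RR = 1 − 1/RR.
PN = (7.159 − 1) / 7.159 = 6.159 / 7.159 ≈ 0.8603

PN ≈ 0.860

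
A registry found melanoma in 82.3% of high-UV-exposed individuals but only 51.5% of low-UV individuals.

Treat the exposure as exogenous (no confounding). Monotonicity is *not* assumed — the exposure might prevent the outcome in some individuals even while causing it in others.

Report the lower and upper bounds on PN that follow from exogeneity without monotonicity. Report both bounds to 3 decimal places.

p₁ = 0.823, p₀ = 0.515.
Under exogeneity alone the bounds on PN are max{0,(p₁−p₀)/p₁} ≤ PN ≤ min{1,(1−p₀)/p₁}.
  lower = (p₁ − p₀)/p₁ = 0.308 / 0.823 ≈ 0.3742
  upper = min{1, (1 − p₀)/p₁} = 0.485 / 0.823 ≈ 0.5893

0.374 ≤ PN ≤ 0.589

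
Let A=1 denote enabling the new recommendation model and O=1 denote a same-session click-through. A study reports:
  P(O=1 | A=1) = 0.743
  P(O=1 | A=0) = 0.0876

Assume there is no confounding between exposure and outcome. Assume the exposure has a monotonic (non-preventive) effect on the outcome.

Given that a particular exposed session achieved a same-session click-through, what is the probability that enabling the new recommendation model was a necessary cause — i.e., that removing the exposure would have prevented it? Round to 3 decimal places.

PN ≈ 0.882

Let p₁ = 0.743, p₀ = 0.0876.
Under exogeneity and monotonicity, PN = (p₁ − p₀) / p₁.
PN = (0.743 − 0.0876) / 0.743 = 0.6554 / 0.743 ≈ 0.8821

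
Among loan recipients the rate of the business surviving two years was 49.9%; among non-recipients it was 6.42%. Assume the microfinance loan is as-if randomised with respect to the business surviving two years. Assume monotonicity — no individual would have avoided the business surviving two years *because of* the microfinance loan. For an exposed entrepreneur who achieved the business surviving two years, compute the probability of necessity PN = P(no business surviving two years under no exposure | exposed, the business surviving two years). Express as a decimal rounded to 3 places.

PN ≈ 0.871

p₁ = 0.499, p₀ = 0.0642.
Under exogeneity and monotonicity, PN = (p₁ − p₀) / p₁.
PN = (0.499 − 0.0642) / 0.499 = 0.4348 / 0.499 ≈ 0.8713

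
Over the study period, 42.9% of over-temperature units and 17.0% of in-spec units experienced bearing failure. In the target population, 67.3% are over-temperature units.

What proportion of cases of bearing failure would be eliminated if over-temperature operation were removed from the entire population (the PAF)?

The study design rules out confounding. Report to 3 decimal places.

PAF ≈ 0.506

p₁ = 0.429, p₀ = 0.17.
Overall risk P(Y=1) = π·p₁ + (1−π)·p₀ = 0.673×0.429 + 0.327×0.17 = 0.34431.
Under exogeneity, PAF = [P(Y=1) − p₀] / P(Y=1).
PAF = (0.34431 − 0.17) / 0.34431 ≈ 0.5063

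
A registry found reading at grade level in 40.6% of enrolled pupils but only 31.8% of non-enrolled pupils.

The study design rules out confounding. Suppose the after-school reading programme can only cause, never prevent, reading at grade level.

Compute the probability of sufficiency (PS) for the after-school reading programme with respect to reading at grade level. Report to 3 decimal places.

PS ≈ 0.129

p₁ = 0.406, p₀ = 0.318.
Under exogeneity and monotonicity, PS = (p₁ − p₀) / (1 − p₀).
PS = (0.406 − 0.318) / (1 − 0.318) = 0.088 / 0.682 ≈ 0.1290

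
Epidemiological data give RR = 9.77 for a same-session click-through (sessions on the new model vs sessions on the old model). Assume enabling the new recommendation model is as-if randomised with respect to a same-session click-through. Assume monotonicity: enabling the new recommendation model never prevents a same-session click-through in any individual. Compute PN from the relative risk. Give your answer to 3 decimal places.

PN ≈ 0.898

Under exogeneity and monotonicity, PN = (RR − 1) / RR = 1 − 1/RR.
PN = (9.77 − 1) / 9.77 = 8.77 / 9.77 ≈ 0.8976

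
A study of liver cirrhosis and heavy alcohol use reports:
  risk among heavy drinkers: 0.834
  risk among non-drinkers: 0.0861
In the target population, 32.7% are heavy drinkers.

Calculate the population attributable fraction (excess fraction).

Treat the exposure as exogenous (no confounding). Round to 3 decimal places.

Let p₁ = 0.834, p₀ = 0.0861.
Overall risk P(Y=1) = π·p₁ + (1−π)·p₀ = 0.327×0.834 + 0.673×0.0861 = 0.33066.
Under exogeneity, PAF = [P(Y=1) − p₀] / P(Y=1).
PAF = (0.33066 − 0.0861) / 0.33066 ≈ 0.7396

PAF ≈ 0.740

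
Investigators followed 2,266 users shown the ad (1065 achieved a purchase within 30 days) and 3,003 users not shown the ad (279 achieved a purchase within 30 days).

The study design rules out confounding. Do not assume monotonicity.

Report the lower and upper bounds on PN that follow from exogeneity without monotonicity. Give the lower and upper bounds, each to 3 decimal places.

p₁ = P(outcome | exposed) = 1065/2266 = 0.46999
p₀ = P(outcome | unexposed) = 279/3003 = 0.092907
Under exogeneity alone the bounds on PN are max{0,(p₁−p₀)/p₁} ≤ PN ≤ min{1,(1−p₀)/p₁}.
  lower = (p₁ − p₀)/p₁ = 0.37708 / 0.46999 ≈ 0.8023
  upper = min{1, (1 − p₀)/p₁} = 0.90709 / 0.46999 ≈ 1.9300 → capped at 1

0.802 ≤ PN ≤ 1.000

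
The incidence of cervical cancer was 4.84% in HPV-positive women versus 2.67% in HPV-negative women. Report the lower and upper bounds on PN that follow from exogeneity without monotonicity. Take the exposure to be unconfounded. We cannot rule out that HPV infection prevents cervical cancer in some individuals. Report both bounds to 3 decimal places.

p₁ = 0.0484, p₀ = 0.0267.
Under exogeneity alone the bounds on PN are max{0,(p₁−p₀)/p₁} ≤ PN ≤ min{1,(1−p₀)/p₁}.
  lower = (p₁ − p₀)/p₁ = 0.0217 / 0.0484 ≈ 0.4483
  upper = min{1, (1 − p₀)/p₁} = 0.9733 / 0.0484 ≈ 20.1095 → capped at 1

0.448 ≤ PN ≤ 1.000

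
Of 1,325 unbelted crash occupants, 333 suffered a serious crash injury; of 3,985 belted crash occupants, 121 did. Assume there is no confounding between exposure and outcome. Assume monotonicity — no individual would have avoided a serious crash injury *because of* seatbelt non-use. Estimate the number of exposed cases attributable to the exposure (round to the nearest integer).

p₁ = P(outcome | exposed) = 333/1325 = 0.25132
p₀ = P(outcome | unexposed) = 121/3985 = 0.030364
PN = (p₁ − p₀)/p₁ = (0.25132 − 0.030364) / 0.25132 ≈ 0.87918.
Attributable cases ≈ PN × (exposed cases) = 0.87918 × 333 ≈ 292.77.

about 293 cases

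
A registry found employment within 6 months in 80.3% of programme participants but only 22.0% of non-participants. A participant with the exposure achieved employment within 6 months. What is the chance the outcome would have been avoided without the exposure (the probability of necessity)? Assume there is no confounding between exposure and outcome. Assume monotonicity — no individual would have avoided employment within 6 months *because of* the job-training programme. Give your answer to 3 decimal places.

p₁ = 0.803, p₀ = 0.22.
Under exogeneity and monotonicity, PN = (p₁ − p₀) / p₁.
PN = (0.803 − 0.22) / 0.803 = 0.583 / 0.803 ≈ 0.7260

PN ≈ 0.726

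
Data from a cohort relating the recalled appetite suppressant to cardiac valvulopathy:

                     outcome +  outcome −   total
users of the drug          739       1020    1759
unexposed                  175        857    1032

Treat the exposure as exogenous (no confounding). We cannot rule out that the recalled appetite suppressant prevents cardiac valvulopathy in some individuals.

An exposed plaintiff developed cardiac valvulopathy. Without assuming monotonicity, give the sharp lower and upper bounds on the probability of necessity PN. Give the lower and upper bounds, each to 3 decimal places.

p₁ = P(outcome | exposed) = 739/1759 = 0.42013
p₀ = P(outcome | unexposed) = 175/1032 = 0.16957
Under exogeneity alone the bounds on PN are max{0,(p₁−p₀)/p₁} ≤ PN ≤ min{1,(1−p₀)/p₁}.
  lower = (p₁ − p₀)/p₁ = 0.25055 / 0.42013 ≈ 0.5964
  upper = min{1, (1 − p₀)/p₁} = 0.83043 / 0.42013 ≈ 1.9766 → capped at 1

0.596 ≤ PN ≤ 1.000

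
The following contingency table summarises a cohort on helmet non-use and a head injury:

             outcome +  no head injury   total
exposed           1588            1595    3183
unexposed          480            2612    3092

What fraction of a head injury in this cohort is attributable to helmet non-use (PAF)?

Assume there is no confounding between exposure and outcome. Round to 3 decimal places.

p₁ = P(outcome | exposed) = 1588/3183 = 0.4989
p₀ = P(outcome | unexposed) = 480/3092 = 0.15524
Exposure prevalence π = 3183/6275 = 0.50725; overall risk P(Y=1) = 0.32956.
Under exogeneity, PAF = [P(Y=1) − p₀]/P(Y=1).
PAF = (0.32956 − 0.15524) / 0.32956 ≈ 0.5290

PAF ≈ 0.529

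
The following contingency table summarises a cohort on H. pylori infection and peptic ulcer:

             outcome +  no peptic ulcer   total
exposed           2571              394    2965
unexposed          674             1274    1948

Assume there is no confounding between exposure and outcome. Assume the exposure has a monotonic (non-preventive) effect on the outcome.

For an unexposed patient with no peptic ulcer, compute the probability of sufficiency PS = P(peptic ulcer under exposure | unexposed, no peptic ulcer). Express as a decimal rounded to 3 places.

p₁ = P(outcome | exposed) = 2571/2965 = 0.86712
p₀ = P(outcome | unexposed) = 674/1948 = 0.346
Under exogeneity and monotonicity, PS = (p₁ − p₀)/(1 − p₀).
PS = (0.86712 − 0.346) / 0.654 ≈ 0.7968

PS ≈ 0.797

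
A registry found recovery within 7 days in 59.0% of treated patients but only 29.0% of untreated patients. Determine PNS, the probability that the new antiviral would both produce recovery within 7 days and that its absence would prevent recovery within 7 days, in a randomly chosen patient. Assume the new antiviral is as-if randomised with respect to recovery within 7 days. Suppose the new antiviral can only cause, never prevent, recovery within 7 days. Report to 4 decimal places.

p₁ = 0.59, p₀ = 0.29.
Under exogeneity and monotonicity, PNS = p₁ − p₀.
PNS = 0.59 − 0.29 = 0.3

PNS ≈ 0.3000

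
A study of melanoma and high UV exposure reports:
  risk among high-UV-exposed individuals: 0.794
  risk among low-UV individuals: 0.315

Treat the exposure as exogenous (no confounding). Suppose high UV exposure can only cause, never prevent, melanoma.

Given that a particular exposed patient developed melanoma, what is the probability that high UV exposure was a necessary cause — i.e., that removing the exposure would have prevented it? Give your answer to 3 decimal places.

PN ≈ 0.603

Let p₁ = 0.794, p₀ = 0.315.
Under exogeneity and monotonicity, PN = (p₁ − p₀) / p₁.
PN = (0.794 − 0.315) / 0.794 = 0.479 / 0.794 ≈ 0.6033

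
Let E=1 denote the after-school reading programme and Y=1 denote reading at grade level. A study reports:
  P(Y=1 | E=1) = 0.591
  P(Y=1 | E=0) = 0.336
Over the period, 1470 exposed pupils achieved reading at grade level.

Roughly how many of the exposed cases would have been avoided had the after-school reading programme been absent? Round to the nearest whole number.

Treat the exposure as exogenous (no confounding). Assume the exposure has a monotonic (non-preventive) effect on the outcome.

about 634 cases

Let p₁ = 0.591, p₀ = 0.336.
PN = (p₁ − p₀)/p₁ = (0.591 − 0.336) / 0.591 ≈ 0.43147.
Attributable cases ≈ PN × (exposed cases) = 0.43147 × 1470 ≈ 634.26.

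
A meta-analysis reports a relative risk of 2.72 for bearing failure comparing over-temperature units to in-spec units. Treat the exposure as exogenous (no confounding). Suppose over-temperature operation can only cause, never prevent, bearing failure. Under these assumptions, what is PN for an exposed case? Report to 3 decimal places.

PN ≈ 0.632

Under exogeneity and monotonicity, PN = (RR − 1) / RR = 1 − 1/RR.
PN = (2.72 − 1) / 2.72 = 1.72 / 2.72 ≈ 0.6324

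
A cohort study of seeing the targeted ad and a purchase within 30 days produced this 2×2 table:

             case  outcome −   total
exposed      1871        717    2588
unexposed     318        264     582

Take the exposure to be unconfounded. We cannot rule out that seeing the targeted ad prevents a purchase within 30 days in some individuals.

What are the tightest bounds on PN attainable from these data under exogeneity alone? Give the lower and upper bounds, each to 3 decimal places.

0.244 ≤ PN ≤ 0.627

p₁ = P(outcome | exposed) = 1871/2588 = 0.72295
p₀ = P(outcome | unexposed) = 318/582 = 0.54639
Under exogeneity alone the bounds on PN are max{0,(p₁−p₀)/p₁} ≤ PN ≤ min{1,(1−p₀)/p₁}.
  lower = (p₁ − p₀)/p₁ = 0.17656 / 0.72295 ≈ 0.2442
  upper = min{1, (1 − p₀)/p₁} = 0.45361 / 0.72295 ≈ 0.6274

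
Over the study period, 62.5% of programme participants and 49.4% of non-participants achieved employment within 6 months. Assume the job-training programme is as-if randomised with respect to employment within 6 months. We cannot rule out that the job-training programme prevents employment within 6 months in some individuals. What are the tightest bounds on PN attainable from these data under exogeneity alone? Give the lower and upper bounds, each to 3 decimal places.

0.210 ≤ PN ≤ 0.810

p₁ = 0.625, p₀ = 0.494.
Under exogeneity alone the bounds on PN are max{0,(p₁−p₀)/p₁} ≤ PN ≤ min{1,(1−p₀)/p₁}.
  lower = (p₁ − p₀)/p₁ = 0.131 / 0.625 ≈ 0.2096
  upper = min{1, (1 − p₀)/p₁} = 0.506 / 0.625 ≈ 0.8096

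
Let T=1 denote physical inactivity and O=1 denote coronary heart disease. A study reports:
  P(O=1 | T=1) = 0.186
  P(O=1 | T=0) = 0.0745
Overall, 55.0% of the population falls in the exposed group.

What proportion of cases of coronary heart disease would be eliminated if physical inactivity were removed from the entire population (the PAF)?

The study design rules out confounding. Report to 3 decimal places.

PAF ≈ 0.452

Let p₁ = 0.186, p₀ = 0.0745.
Overall risk P(Y=1) = π·p₁ + (1−π)·p₀ = 0.55×0.186 + 0.45×0.0745 = 0.13583.
Under exogeneity, PAF = [P(Y=1) − p₀] / P(Y=1).
PAF = (0.13583 − 0.0745) / 0.13583 ≈ 0.4515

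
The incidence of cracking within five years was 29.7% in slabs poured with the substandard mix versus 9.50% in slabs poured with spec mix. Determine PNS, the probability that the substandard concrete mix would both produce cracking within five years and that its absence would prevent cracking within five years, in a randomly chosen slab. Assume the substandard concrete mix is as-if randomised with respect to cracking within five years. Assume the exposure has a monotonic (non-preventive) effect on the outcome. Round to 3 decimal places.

p₁ = 0.297, p₀ = 0.095.
Under exogeneity and monotonicity, PNS = p₁ − p₀.
PNS = 0.297 − 0.095 = 0.202

PNS ≈ 0.202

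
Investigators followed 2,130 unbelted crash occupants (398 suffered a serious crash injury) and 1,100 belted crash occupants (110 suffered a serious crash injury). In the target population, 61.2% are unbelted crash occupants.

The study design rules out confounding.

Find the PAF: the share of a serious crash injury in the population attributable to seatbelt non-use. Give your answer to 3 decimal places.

PAF ≈ 0.347

p₁ = P(outcome | exposed) = 398/2130 = 0.18685
p₀ = P(outcome | unexposed) = 110/1100 = 0.1
Overall risk P(Y=1) = π·p₁ + (1−π)·p₀ = 0.612×0.18685 + 0.388×0.1 = 0.15315.
Under exogeneity, PAF = [P(Y=1) − p₀] / P(Y=1).
PAF = (0.15315 − 0.1) / 0.15315 ≈ 0.3471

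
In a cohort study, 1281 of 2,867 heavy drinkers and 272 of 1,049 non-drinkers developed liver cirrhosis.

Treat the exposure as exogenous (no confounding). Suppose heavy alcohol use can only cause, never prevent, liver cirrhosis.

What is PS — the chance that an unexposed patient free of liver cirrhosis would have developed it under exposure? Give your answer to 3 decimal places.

p₁ = P(outcome | exposed) = 1281/2867 = 0.44681
p₀ = P(outcome | unexposed) = 272/1049 = 0.25929
Under exogeneity and monotonicity, PS = (p₁ − p₀) / (1 − p₀).
PS = (0.44681 − 0.25929) / (1 − 0.25929) = 0.18751 / 0.74071 ≈ 0.2532

PS ≈ 0.253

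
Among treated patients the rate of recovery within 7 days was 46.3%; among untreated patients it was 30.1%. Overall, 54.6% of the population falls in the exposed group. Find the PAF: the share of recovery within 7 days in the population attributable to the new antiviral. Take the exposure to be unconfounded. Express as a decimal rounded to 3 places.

p₁ = 0.463, p₀ = 0.301.
Overall risk P(Y=1) = π·p₁ + (1−π)·p₀ = 0.546×0.463 + 0.454×0.301 = 0.38945.
Under exogeneity, PAF = [P(Y=1) − p₀] / P(Y=1).
PAF = (0.38945 − 0.301) / 0.38945 ≈ 0.2271

PAF ≈ 0.227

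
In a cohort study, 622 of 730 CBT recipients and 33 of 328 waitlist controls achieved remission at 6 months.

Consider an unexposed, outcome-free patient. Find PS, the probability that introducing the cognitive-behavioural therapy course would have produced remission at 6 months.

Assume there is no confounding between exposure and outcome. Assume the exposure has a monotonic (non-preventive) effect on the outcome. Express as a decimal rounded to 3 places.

p₁ = P(outcome | exposed) = 622/730 = 0.85205
p₀ = P(outcome | unexposed) = 33/328 = 0.10061
Under exogeneity and monotonicity, PS = (p₁ − p₀) / (1 − p₀).
PS = (0.85205 − 0.10061) / (1 − 0.10061) = 0.75145 / 0.89939 ≈ 0.8355

PS ≈ 0.836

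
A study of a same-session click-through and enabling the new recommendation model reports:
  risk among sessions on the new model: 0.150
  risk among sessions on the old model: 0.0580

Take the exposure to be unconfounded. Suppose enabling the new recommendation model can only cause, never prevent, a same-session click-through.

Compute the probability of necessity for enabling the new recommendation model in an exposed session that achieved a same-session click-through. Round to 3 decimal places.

PN ≈ 0.613

Let p₁ = 0.15, p₀ = 0.058.
Under exogeneity and monotonicity, PN = (p₁ − p₀) / p₁.
PN = (0.15 − 0.058) / 0.15 = 0.092 / 0.15 ≈ 0.6133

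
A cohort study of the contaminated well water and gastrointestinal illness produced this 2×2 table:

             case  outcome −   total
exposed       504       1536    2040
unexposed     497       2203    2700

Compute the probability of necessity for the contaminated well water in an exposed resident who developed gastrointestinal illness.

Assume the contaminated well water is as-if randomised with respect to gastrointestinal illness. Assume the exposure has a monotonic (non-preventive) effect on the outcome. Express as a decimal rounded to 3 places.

PN ≈ 0.255

p₁ = P(outcome | exposed) = 504/2040 = 0.24706
p₀ = P(outcome | unexposed) = 497/2700 = 0.18407
Under exogeneity and monotonicity, PN = (p₁ − p₀)/p₁.
PN = (0.24706 − 0.18407) / 0.24706 ≈ 0.2549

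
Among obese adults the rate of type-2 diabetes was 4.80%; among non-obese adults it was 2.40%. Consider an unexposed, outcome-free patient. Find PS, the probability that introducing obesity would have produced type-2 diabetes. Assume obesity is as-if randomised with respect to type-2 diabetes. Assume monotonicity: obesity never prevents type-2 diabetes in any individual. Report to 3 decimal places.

p₁ = 0.048, p₀ = 0.024.
Under exogeneity and monotonicity, PS = (p₁ − p₀) / (1 − p₀).
PS = (0.048 − 0.024) / (1 − 0.024) = 0.024 / 0.976 ≈ 0.0246

PS ≈ 0.025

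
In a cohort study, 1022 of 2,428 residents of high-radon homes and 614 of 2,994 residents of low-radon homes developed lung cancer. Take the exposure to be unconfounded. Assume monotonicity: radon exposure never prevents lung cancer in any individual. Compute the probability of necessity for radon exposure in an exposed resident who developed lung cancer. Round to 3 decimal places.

p₁ = P(outcome | exposed) = 1022/2428 = 0.42092
p₀ = P(outcome | unexposed) = 614/2994 = 0.20508
Under exogeneity and monotonicity, PN = (p₁ − p₀) / p₁.
PN = (0.42092 − 0.20508) / 0.42092 = 0.21585 / 0.42092 ≈ 0.5128

PN ≈ 0.513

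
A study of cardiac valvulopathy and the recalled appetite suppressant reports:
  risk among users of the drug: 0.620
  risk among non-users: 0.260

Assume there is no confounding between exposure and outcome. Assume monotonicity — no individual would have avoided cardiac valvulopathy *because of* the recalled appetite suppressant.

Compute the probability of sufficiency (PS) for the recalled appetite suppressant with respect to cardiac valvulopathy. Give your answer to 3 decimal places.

PS ≈ 0.486

Let p₁ = 0.62, p₀ = 0.26.
Under exogeneity and monotonicity, PS = (p₁ − p₀) / (1 − p₀).
PS = (0.62 − 0.26) / (1 − 0.26) = 0.36 / 0.74 ≈ 0.4865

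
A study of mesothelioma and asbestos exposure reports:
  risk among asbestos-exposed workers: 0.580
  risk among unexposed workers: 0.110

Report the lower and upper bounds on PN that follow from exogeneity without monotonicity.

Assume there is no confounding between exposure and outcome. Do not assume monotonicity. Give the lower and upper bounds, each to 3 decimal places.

0.810 ≤ PN ≤ 1.000

Let p₁ = 0.58, p₀ = 0.11.
Under exogeneity alone the bounds on PN are max{0,(p₁−p₀)/p₁} ≤ PN ≤ min{1,(1−p₀)/p₁}.
  lower = (p₁ − p₀)/p₁ = 0.47 / 0.58 ≈ 0.8103
  upper = min{1, (1 − p₀)/p₁} = 0.89 / 0.58 ≈ 1.5345 → capped at 1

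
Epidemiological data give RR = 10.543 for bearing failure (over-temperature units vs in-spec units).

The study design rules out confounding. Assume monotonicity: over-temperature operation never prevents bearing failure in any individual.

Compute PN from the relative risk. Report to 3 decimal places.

Under exogeneity and monotonicity, PN = (RR − 1) / RR = 1 − 1/RR.
PN = (10.543 − 1) / 10.543 = 9.543 / 10.543 ≈ 0.9052

PN ≈ 0.905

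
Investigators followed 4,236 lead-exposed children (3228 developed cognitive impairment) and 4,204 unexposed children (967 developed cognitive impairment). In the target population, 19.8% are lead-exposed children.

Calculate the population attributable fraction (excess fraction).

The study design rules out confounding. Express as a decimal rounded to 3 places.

p₁ = P(outcome | exposed) = 3228/4236 = 0.76204
p₀ = P(outcome | unexposed) = 967/4204 = 0.23002
Overall risk P(Y=1) = π·p₁ + (1−π)·p₀ = 0.198×0.76204 + 0.802×0.23002 = 0.33536.
Under exogeneity, PAF = [P(Y=1) − p₀] / P(Y=1).
PAF = (0.33536 − 0.23002) / 0.33536 ≈ 0.3141

PAF ≈ 0.314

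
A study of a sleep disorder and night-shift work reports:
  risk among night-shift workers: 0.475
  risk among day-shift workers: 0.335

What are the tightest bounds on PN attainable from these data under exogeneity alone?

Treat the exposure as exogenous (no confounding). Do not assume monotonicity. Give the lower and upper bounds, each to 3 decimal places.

0.295 ≤ PN ≤ 1.000

Let p₁ = 0.475, p₀ = 0.335.
Under exogeneity alone the bounds on PN are max{0,(p₁−p₀)/p₁} ≤ PN ≤ min{1,(1−p₀)/p₁}.
  lower = (p₁ − p₀)/p₁ = 0.14 / 0.475 ≈ 0.2947
  upper = min{1, (1 − p₀)/p₁} = 0.665 / 0.475 ≈ 1.4000 → capped at 1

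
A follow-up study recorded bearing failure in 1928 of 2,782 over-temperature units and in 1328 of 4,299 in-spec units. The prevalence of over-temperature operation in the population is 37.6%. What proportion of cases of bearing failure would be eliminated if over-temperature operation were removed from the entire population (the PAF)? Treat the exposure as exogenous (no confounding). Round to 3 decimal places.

PAF ≈ 0.319

p₁ = P(outcome | exposed) = 1928/2782 = 0.69303
p₀ = P(outcome | unexposed) = 1328/4299 = 0.30891
Overall risk P(Y=1) = π·p₁ + (1−π)·p₀ = 0.376×0.69303 + 0.624×0.30891 = 0.45334.
Under exogeneity, PAF = [P(Y=1) − p₀] / P(Y=1).
PAF = (0.45334 − 0.30891) / 0.45334 ≈ 0.3186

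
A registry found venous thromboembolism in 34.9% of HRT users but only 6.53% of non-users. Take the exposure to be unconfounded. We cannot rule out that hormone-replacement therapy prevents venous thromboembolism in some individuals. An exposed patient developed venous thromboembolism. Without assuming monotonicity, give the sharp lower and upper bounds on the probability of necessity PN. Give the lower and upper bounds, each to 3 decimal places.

0.813 ≤ PN ≤ 1.000

p₁ = 0.349, p₀ = 0.0653.
Under exogeneity alone the bounds on PN are max{0,(p₁−p₀)/p₁} ≤ PN ≤ min{1,(1−p₀)/p₁}.
  lower = (p₁ − p₀)/p₁ = 0.2837 / 0.349 ≈ 0.8129
  upper = min{1, (1 − p₀)/p₁} = 0.9347 / 0.349 ≈ 2.6782 → capped at 1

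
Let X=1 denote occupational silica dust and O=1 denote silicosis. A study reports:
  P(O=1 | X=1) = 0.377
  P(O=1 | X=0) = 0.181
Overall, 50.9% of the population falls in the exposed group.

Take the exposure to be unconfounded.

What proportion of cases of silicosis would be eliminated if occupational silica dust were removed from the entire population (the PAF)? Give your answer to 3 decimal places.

Let p₁ = 0.377, p₀ = 0.181.
Overall risk P(Y=1) = π·p₁ + (1−π)·p₀ = 0.509×0.377 + 0.491×0.181 = 0.28076.
Under exogeneity, PAF = [P(Y=1) − p₀] / P(Y=1).
PAF = (0.28076 − 0.181) / 0.28076 ≈ 0.3553

PAF ≈ 0.355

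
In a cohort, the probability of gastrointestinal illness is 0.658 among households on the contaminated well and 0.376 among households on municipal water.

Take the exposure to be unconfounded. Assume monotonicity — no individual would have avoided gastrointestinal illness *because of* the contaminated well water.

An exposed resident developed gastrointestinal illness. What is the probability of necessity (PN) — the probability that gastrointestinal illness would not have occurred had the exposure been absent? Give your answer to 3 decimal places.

Let p₁ = 0.658, p₀ = 0.376.
Under exogeneity and monotonicity, PN = (p₁ − p₀) / p₁.
PN = (0.658 − 0.376) / 0.658 = 0.282 / 0.658 ≈ 0.4286

PN ≈ 0.429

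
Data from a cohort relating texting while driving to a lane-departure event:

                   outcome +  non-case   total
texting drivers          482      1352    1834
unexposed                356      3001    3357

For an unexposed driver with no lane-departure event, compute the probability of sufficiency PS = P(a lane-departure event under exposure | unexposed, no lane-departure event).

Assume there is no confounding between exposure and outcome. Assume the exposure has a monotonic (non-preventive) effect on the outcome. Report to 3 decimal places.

PS ≈ 0.175

p₁ = P(outcome | exposed) = 482/1834 = 0.26281
p₀ = P(outcome | unexposed) = 356/3357 = 0.10605
Under exogeneity and monotonicity, PS = (p₁ − p₀) / (1 − p₀).
PS = (0.26281 − 0.10605) / (1 − 0.10605) = 0.15677 / 0.89395 ≈ 0.1754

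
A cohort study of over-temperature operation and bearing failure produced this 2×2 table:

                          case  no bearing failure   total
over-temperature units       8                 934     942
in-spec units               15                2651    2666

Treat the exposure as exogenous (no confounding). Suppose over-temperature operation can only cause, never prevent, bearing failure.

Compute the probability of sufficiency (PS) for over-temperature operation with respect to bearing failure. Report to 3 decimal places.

PS ≈ 0.003

p₁ = P(outcome | exposed) = 8/942 = 0.0084926
p₀ = P(outcome | unexposed) = 15/2666 = 0.0056264
Under exogeneity and monotonicity, PS = (p₁ − p₀) / (1 − p₀).
PS = (0.0084926 − 0.0056264) / (1 − 0.0056264) = 0.0028662 / 0.99437 ≈ 0.0029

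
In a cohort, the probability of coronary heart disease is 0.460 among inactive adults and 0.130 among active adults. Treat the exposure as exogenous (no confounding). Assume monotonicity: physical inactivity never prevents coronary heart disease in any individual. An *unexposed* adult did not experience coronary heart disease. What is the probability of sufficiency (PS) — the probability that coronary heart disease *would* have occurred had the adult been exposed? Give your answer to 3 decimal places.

Let p₁ = 0.46, p₀ = 0.13.
Under exogeneity and monotonicity, PS = (p₁ − p₀) / (1 − p₀).
PS = (0.46 − 0.13) / (1 − 0.13) = 0.33 / 0.87 ≈ 0.3793

PS ≈ 0.379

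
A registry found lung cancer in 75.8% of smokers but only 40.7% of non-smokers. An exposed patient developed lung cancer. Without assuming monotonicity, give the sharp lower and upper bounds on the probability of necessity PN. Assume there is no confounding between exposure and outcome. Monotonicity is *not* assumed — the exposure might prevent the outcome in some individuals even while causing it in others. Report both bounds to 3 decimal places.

p₁ = 0.758, p₀ = 0.407.
Under exogeneity alone the bounds on PN are max{0,(p₁−p₀)/p₁} ≤ PN ≤ min{1,(1−p₀)/p₁}.
  lower = (p₁ − p₀)/p₁ = 0.351 / 0.758 ≈ 0.4631
  upper = min{1, (1 − p₀)/p₁} = 0.593 / 0.758 ≈ 0.7823

0.463 ≤ PN ≤ 0.782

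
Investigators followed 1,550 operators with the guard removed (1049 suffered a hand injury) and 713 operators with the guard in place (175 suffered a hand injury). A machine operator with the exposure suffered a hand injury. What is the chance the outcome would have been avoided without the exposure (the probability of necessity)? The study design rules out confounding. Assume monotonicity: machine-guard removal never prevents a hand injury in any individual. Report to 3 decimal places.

p₁ = P(outcome | exposed) = 1049/1550 = 0.67677
p₀ = P(outcome | unexposed) = 175/713 = 0.24544
Under exogeneity and monotonicity, PN = (p₁ − p₀) / p₁.
PN = (0.67677 − 0.24544) / 0.67677 = 0.43133 / 0.67677 ≈ 0.6373

PN ≈ 0.637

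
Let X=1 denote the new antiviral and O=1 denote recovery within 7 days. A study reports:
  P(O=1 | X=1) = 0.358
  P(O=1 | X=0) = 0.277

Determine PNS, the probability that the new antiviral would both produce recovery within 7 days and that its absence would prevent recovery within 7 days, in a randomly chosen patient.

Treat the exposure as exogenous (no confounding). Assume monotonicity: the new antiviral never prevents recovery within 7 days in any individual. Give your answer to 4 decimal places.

PNS ≈ 0.0810

Let p₁ = 0.358, p₀ = 0.277.
Under exogeneity and monotonicity, PNS = p₁ − p₀.
PNS = 0.358 − 0.277 = 0.081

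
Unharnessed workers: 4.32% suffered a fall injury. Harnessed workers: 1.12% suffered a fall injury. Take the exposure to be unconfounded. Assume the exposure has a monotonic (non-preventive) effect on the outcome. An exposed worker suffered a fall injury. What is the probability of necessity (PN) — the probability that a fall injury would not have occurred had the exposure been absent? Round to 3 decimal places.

PN ≈ 0.741

p₁ = 0.0432, p₀ = 0.0112.
Under exogeneity and monotonicity, PN = (p₁ − p₀) / p₁.
PN = (0.0432 − 0.0112) / 0.0432 = 0.032 / 0.0432 ≈ 0.7407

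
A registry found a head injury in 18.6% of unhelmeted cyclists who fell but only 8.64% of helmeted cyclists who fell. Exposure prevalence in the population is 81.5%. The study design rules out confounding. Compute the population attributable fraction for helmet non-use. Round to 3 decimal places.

PAF ≈ 0.484

p₁ = 0.186, p₀ = 0.0864.
Overall risk P(Y=1) = π·p₁ + (1−π)·p₀ = 0.815×0.186 + 0.185×0.0864 = 0.16757.
Under exogeneity, PAF = [P(Y=1) − p₀] / P(Y=1).
PAF = (0.16757 − 0.0864) / 0.16757 ≈ 0.4844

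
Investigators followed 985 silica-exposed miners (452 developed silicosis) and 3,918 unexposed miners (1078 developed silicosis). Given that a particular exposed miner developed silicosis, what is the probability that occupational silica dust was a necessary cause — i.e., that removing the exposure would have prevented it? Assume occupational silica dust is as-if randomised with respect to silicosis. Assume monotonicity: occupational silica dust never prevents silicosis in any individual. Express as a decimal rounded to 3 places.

PN ≈ 0.400

p₁ = P(outcome | exposed) = 452/985 = 0.45888
p₀ = P(outcome | unexposed) = 1078/3918 = 0.27514
Under exogeneity and monotonicity, PN = (p₁ − p₀) / p₁.
PN = (0.45888 − 0.27514) / 0.45888 = 0.18374 / 0.45888 ≈ 0.4004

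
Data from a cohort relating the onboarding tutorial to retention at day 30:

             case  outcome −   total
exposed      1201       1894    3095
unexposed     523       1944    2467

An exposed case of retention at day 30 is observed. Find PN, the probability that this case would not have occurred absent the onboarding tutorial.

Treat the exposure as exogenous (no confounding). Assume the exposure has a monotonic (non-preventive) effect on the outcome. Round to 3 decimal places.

p₁ = P(outcome | exposed) = 1201/3095 = 0.38805
p₀ = P(outcome | unexposed) = 523/2467 = 0.212
Under exogeneity and monotonicity, PN = (p₁ − p₀) / p₁.
PN = (0.38805 − 0.212) / 0.38805 = 0.17605 / 0.38805 ≈ 0.4537

PN ≈ 0.454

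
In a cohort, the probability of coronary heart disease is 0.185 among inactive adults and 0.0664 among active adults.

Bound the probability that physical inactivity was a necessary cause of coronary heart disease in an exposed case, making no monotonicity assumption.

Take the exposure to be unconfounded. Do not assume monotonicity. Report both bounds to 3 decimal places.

Let p₁ = 0.185, p₀ = 0.0664.
Under exogeneity alone the bounds on PN are max{0,(p₁−p₀)/p₁} ≤ PN ≤ min{1,(1−p₀)/p₁}.
  lower = (p₁ − p₀)/p₁ = 0.1186 / 0.185 ≈ 0.6411
  upper = min{1, (1 − p₀)/p₁} = 0.9336 / 0.185 ≈ 5.0465 → capped at 1

0.641 ≤ PN ≤ 1.000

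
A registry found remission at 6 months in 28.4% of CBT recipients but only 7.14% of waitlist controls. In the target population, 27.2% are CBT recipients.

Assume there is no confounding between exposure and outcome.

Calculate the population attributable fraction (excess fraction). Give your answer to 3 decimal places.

p₁ = 0.284, p₀ = 0.0714.
Overall risk P(Y=1) = π·p₁ + (1−π)·p₀ = 0.272×0.284 + 0.728×0.0714 = 0.12923.
Under exogeneity, PAF = [P(Y=1) − p₀] / P(Y=1).
PAF = (0.12923 − 0.0714) / 0.12923 ≈ 0.4475

PAF ≈ 0.447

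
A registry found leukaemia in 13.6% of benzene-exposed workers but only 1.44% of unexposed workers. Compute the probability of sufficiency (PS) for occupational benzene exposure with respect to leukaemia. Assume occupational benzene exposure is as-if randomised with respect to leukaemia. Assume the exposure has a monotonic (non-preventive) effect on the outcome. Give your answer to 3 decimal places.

p₁ = 0.136, p₀ = 0.0144.
Under exogeneity and monotonicity, PS = (p₁ − p₀) / (1 − p₀).
PS = (0.136 − 0.0144) / (1 − 0.0144) = 0.1216 / 0.9856 ≈ 0.1234

PS ≈ 0.123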